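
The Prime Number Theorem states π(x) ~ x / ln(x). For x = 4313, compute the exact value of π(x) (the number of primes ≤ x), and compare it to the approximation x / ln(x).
π(4313) = 590;  x/ln(x) ≈ 515.33;  relative error ≈ 12.66%.

Directly count primes up to 4313: π(4313) = 590. The PNT approximation gives 4313/ln(4313) ≈ 4313/8.36939 ≈ 515.33. Relative error (π(x) − x/ln(x)) / π(x) ≈ 12.66%; the approximation is known to undercount slightly (Li(x) is a better estimate).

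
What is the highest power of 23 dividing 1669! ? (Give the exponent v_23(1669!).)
v_23(1669!) = 75

Legendre's formula: v_p(n!) = Σ_{k ≥ 1} ⌊n / p^k⌋. For p = 23, n = 1669, the terms are:
  ⌊1669/23^1⌋ = ⌊1669/23⌋ = 72
  ⌊1669/23^2⌋ = ⌊1669/529⌋ = 3
(the next term ⌊1669/23^3⌋ = 0, terminating the sum). Summing: v_23(1669!) = 72 + 3 = 75.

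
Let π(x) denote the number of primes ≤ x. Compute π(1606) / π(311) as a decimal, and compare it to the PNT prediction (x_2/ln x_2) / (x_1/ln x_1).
π(1606)/π(311) = 252/64 ≈ 3.9375;  PNT prediction ≈ 4.0155.

π(311) = 64 and π(1606) = 252, so π(1606)/π(311) ≈ 3.9375. The PNT-predicted ratio is (1606/ln(1606)) / (311/ln(311)) ≈ 4.0155. The two agree to within a few percent, as expected.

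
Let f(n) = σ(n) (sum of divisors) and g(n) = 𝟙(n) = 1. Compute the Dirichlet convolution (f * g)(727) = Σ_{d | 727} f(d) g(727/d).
(σ * 𝟙)(727) = 729

Divisors of 727: [1, 727]. For each d | 727:
  d = 1: σ(1) · 𝟙(727/1) = 1 · 1 = 1
  d = 727: σ(727) · 𝟙(727/727) = 728 · 1 = 728
Summing: (σ * 𝟙)(727) = 1 + 728 = 729.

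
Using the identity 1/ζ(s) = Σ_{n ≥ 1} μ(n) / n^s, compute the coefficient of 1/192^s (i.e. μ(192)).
μ(192) = 0

Factor n = 192 = 2^6 · 3. μ(n) = 0 if any exponent ≥ 2 (not squarefree); otherwise μ(n) = (−1)^{ω(n)} where ω(n) is the number of distinct prime factors. Applying: μ(192) = 0.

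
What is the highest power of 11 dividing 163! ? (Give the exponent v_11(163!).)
v_11(163!) = 15

Legendre's formula: v_p(n!) = Σ_{k ≥ 1} ⌊n / p^k⌋. For p = 11, n = 163, the terms are:
  ⌊163/11^1⌋ = ⌊163/11⌋ = 14
  ⌊163/11^2⌋ = ⌊163/121⌋ = 1
(the next term ⌊163/11^3⌋ = 0, terminating the sum). Summing: v_11(163!) = 14 + 1 = 15.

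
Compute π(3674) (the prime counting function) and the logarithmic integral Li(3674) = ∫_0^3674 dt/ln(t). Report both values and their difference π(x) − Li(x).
π(3674) = 513;  Li(3674) ≈ 525.86;  π(x) − Li(x) ≈ -12.86.

Direct count of primes ≤ 3674 gives π(3674) = 513. Numerical evaluation of the logarithmic integral gives Li(3674) ≈ 525.86. The difference π(x) − Li(x) ≈ -12.86 is typically negative for small/moderate x (Li(x) overestimates), though Littlewood's theorem shows this sign changes infinitely often.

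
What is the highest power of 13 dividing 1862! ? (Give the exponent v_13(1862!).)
v_13(1862!) = 154

Legendre's formula: v_p(n!) = Σ_{k ≥ 1} ⌊n / p^k⌋. For p = 13, n = 1862, the terms are:
  ⌊1862/13^1⌋ = ⌊1862/13⌋ = 143
  ⌊1862/13^2⌋ = ⌊1862/169⌋ = 11
(the next term ⌊1862/13^3⌋ = 0, terminating the sum). Summing: v_13(1862!) = 143 + 11 = 154.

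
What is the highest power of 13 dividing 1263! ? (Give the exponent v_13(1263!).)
v_13(1263!) = 104

Legendre's formula: v_p(n!) = Σ_{k ≥ 1} ⌊n / p^k⌋. For p = 13, n = 1263, the terms are:
  ⌊1263/13^1⌋ = ⌊1263/13⌋ = 97
  ⌊1263/13^2⌋ = ⌊1263/169⌋ = 7
(the next term ⌊1263/13^3⌋ = 0, terminating the sum). Summing: v_13(1263!) = 97 + 7 = 104.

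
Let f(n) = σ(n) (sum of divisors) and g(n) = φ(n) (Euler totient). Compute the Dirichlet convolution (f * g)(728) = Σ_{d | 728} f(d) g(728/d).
(σ * φ)(728) = 11648

Divisors of 728: [1, 2, 4, 7, 8, 13, 14, 26, 28, 52, 56, 91, 104, 182, 364, 728]. For each d | 728:
  d = 1: σ(1) · φ(728/1) = 1 · 288 = 288
  d = 2: σ(2) · φ(728/2) = 3 · 144 = 432
  d = 4: σ(4) · φ(728/4) = 7 · 72 = 504
  d = 7: σ(7) · φ(728/7) = 8 · 48 = 384
  d = 8: σ(8) · φ(728/8) = 15 · 72 = 1080
  d = 13: σ(13) · φ(728/13) = 14 · 24 = 336
  d = 14: σ(14) · φ(728/14) = 24 · 24 = 576
  d = 26: σ(26) · φ(728/26) = 42 · 12 = 504
  d = 28: σ(28) · φ(728/28) = 56 · 12 = 672
  d = 52: σ(52) · φ(728/52) = 98 · 6 = 588
  d = 56: σ(56) · φ(728/56) = 120 · 12 = 1440
  d = 91: σ(91) · φ(728/91) = 112 · 4 = 448
  d = 104: σ(104) · φ(728/104) = 210 · 6 = 1260
  d = 182: σ(182) · φ(728/182) = 336 · 2 = 672
  d = 364: σ(364) · φ(728/364) = 784 · 1 = 784
  d = 728: σ(728) · φ(728/728) = 1680 · 1 = 1680
Summing: (σ * φ)(728) = 288 + 432 + 504 + 384 + 1080 + 336 + 576 + 504 + 672 + 588 + 1440 + 448 + 1260 + 672 + 784 + 1680 = 11648.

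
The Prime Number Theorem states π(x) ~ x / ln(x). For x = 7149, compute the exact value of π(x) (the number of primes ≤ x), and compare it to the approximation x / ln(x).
π(7149) = 914;  x/ln(x) ≈ 805.55;  relative error ≈ 11.87%.

Directly count primes up to 7149: π(7149) = 914. The PNT approximation gives 7149/ln(7149) ≈ 7149/8.87473 ≈ 805.55. Relative error (π(x) − x/ln(x)) / π(x) ≈ 11.87%; the approximation is known to undercount slightly (Li(x) is a better estimate).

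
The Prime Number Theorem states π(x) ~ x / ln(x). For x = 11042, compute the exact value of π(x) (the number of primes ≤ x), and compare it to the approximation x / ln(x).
π(11042) = 1337;  x/ln(x) ≈ 1186.11;  relative error ≈ 11.29%.

Directly count primes up to 11042: π(11042) = 1337. The PNT approximation gives 11042/ln(11042) ≈ 11042/9.30946 ≈ 1186.11. Relative error (π(x) − x/ln(x)) / π(x) ≈ 11.29%; the approximation is known to undercount slightly (Li(x) is a better estimate).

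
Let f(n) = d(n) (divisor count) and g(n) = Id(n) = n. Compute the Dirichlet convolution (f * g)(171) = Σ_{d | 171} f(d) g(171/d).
(d * Id)(171) = 378

Divisors of 171: [1, 3, 9, 19, 57, 171]. For each d | 171:
  d = 1: d(1) · Id(171/1) = 1 · 171 = 171
  d = 3: d(3) · Id(171/3) = 2 · 57 = 114
  d = 9: d(9) · Id(171/9) = 3 · 19 = 57
  d = 19: d(19) · Id(171/19) = 2 · 9 = 18
  d = 57: d(57) · Id(171/57) = 4 · 3 = 12
  d = 171: d(171) · Id(171/171) = 6 · 1 = 6
Summing: (d * Id)(171) = 171 + 114 + 57 + 18 + 12 + 6 = 378.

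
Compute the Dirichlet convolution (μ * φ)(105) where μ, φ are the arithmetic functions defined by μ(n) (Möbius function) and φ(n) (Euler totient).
(μ * φ)(105) = 15

Divisors of 105: [1, 3, 5, 7, 15, 21, 35, 105]. For each d | 105:
  d = 1: μ(1) · φ(105/1) = 1 · 48 = 48
  d = 3: μ(3) · φ(105/3) = -1 · 24 = -24
  d = 5: μ(5) · φ(105/5) = -1 · 12 = -12
  d = 7: μ(7) · φ(105/7) = -1 · 8 = -8
  d = 15: μ(15) · φ(105/15) = 1 · 6 = 6
  d = 21: μ(21) · φ(105/21) = 1 · 4 = 4
  d = 35: μ(35) · φ(105/35) = 1 · 2 = 2
  d = 105: μ(105) · φ(105/105) = -1 · 1 = -1
Summing: (μ * φ)(105) = 48 + -24 + -12 + -8 + 6 + 4 + 2 + -1 = 15.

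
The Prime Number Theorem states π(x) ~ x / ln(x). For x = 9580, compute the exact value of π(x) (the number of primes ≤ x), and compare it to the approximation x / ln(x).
π(9580) = 1183;  x/ln(x) ≈ 1045.00;  relative error ≈ 11.66%.

Directly count primes up to 9580: π(9580) = 1183. The PNT approximation gives 9580/ln(9580) ≈ 9580/9.16743 ≈ 1045.00. Relative error (π(x) − x/ln(x)) / π(x) ≈ 11.66%; the approximation is known to undercount slightly (Li(x) is a better estimate).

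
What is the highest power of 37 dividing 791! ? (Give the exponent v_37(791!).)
v_37(791!) = 21

Legendre's formula: v_p(n!) = Σ_{k ≥ 1} ⌊n / p^k⌋. For p = 37, n = 791, the terms are:
  ⌊791/37^1⌋ = ⌊791/37⌋ = 21
(the next term ⌊791/37^2⌋ = 0, terminating the sum). Summing: v_37(791!) = 21 = 21.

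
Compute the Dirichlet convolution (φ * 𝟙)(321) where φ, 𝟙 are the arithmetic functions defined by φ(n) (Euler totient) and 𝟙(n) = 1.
(φ * 𝟙)(321) = 321

Divisors of 321: [1, 3, 107, 321]. For each d | 321:
  d = 1: φ(1) · 𝟙(321/1) = 1 · 1 = 1
  d = 3: φ(3) · 𝟙(321/3) = 2 · 1 = 2
  d = 107: φ(107) · 𝟙(321/107) = 106 · 1 = 106
  d = 321: φ(321) · 𝟙(321/321) = 212 · 1 = 212
Summing: (φ * 𝟙)(321) = 1 + 2 + 106 + 212 = 321.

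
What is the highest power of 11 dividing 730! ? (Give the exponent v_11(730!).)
v_11(730!) = 72

Legendre's formula: v_p(n!) = Σ_{k ≥ 1} ⌊n / p^k⌋. For p = 11, n = 730, the terms are:
  ⌊730/11^1⌋ = ⌊730/11⌋ = 66
  ⌊730/11^2⌋ = ⌊730/121⌋ = 6
(the next term ⌊730/11^3⌋ = 0, terminating the sum). Summing: v_11(730!) = 66 + 6 = 72.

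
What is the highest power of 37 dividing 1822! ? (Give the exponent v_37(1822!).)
v_37(1822!) = 50

Legendre's formula: v_p(n!) = Σ_{k ≥ 1} ⌊n / p^k⌋. For p = 37, n = 1822, the terms are:
  ⌊1822/37^1⌋ = ⌊1822/37⌋ = 49
  ⌊1822/37^2⌋ = ⌊1822/1369⌋ = 1
(the next term ⌊1822/37^3⌋ = 0, terminating the sum). Summing: v_37(1822!) = 49 + 1 = 50.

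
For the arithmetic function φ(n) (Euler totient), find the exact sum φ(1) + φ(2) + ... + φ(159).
Σ_{n ≤ 159} φ(n) = 7742

Compute φ(n) for each 1 ≤ n ≤ 159: φ(1) = 1, φ(2) = 1, φ(3) = 2, φ(4) = 2, φ(5) = 4, φ(6) = 2, φ(7) = 6, φ(8) = 4, φ(9) = 6, φ(10) = 4, φ(11) = 10, φ(12) = 4, φ(13) = 12, φ(14) = 6, φ(15) = 8, φ(16) = 8, φ(17) = 16, φ(18) = 6, φ(19) = 18, φ(20) = 8, φ(21) = 12, φ(22) = 10, φ(23) = 22, φ(24) = 8, φ(25) = 20, φ(26) = 12, φ(27) = 18, φ(28) = 12, φ(29) = 28, φ(30) = 8, φ(31) = 30, φ(32) = 16, φ(33) = 20, φ(34) = 16, φ(35) = 24, φ(36) = 12, φ(37) = 36, φ(38) = 18, φ(39) = 24, φ(40) = 16, φ(41) = 40, φ(42) = 12, φ(43) = 42, φ(44) = 20, φ(45) = 24, φ(46) = 22, φ(47) = 46, φ(48) = 16, φ(49) = 42, φ(50) = 20, φ(51) = 32, φ(52) = 24, φ(53) = 52, φ(54) = 18, φ(55) = 40, φ(56) = 24, φ(57) = 36, φ(58) = 28, φ(59) = 58, φ(60) = 16, φ(61) = 60, φ(62) = 30, φ(63) = 36, φ(64) = 32, φ(65) = 48, φ(66) = 20, φ(67) = 66, φ(68) = 32, φ(69) = 44, φ(70) = 24, φ(71) = 70, φ(72) = 24, φ(73) = 72, φ(74) = 36, φ(75) = 40, φ(76) = 36, φ(77) = 60, φ(78) = 24, φ(79) = 78, φ(80) = 32, φ(81) = 54, φ(82) = 40, φ(83) = 82, φ(84) = 24, φ(85) = 64, φ(86) = 42, φ(87) = 56, φ(88) = 40, φ(89) = 88, φ(90) = 24, φ(91) = 72, φ(92) = 44, φ(93) = 60, φ(94) = 46, φ(95) = 72, φ(96) = 32, φ(97) = 96, φ(98) = 42, φ(99) = 60, φ(100) = 40, φ(101) = 100, φ(102) = 32, φ(103) = 102, φ(104) = 48, φ(105) = 48, φ(106) = 52, φ(107) = 106, φ(108) = 36, φ(109) = 108, φ(110) = 40, φ(111) = 72, φ(112) = 48, φ(113) = 112, φ(114) = 36, φ(115) = 88, φ(116) = 56, φ(117) = 72, φ(118) = 58, φ(119) = 96, φ(120) = 32, φ(121) = 110, φ(122) = 60, φ(123) = 80, φ(124) = 60, φ(125) = 100, φ(126) = 36, φ(127) = 126, φ(128) = 64, φ(129) = 84, φ(130) = 48, φ(131) = 130, φ(132) = 40, φ(133) = 108, φ(134) = 66, φ(135) = 72, φ(136) = 64, φ(137) = 136, φ(138) = 44, φ(139) = 138, φ(140) = 48, φ(141) = 92, φ(142) = 70, φ(143) = 120, φ(144) = 48, φ(145) = 112, φ(146) = 72, φ(147) = 84, φ(148) = 72, φ(149) = 148, φ(150) = 40, φ(151) = 150, φ(152) = 72, φ(153) = 96, φ(154) = 60, φ(155) = 120, φ(156) = 48, φ(157) = 156, φ(158) = 78, φ(159) = 104. Summing all 159 values: 7742. (Average order: Σ_{n ≤ x} φ(n) ~ (3/π²) x². For x = 159, (3/π²)·159² ≈ 7684.50.)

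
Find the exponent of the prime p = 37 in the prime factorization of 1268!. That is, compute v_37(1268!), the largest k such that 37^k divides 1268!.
v_37(1268!) = 34

Legendre's formula: v_p(n!) = Σ_{k ≥ 1} ⌊n / p^k⌋. For p = 37, n = 1268, the terms are:
  ⌊1268/37^1⌋ = ⌊1268/37⌋ = 34
(the next term ⌊1268/37^2⌋ = 0, terminating the sum). Summing: v_37(1268!) = 34 = 34.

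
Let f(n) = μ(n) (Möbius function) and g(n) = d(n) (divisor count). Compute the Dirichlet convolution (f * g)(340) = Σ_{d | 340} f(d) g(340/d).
(μ * d)(340) = 1

Divisors of 340: [1, 2, 4, 5, 10, 17, 20, 34, 68, 85, 170, 340]. For each d | 340:
  d = 1: μ(1) · d(340/1) = 1 · 12 = 12
  d = 2: μ(2) · d(340/2) = -1 · 8 = -8
  d = 4: μ(4) · d(340/4) = 0 · 4 = 0
  d = 5: μ(5) · d(340/5) = -1 · 6 = -6
  d = 10: μ(10) · d(340/10) = 1 · 4 = 4
  d = 17: μ(17) · d(340/17) = -1 · 6 = -6
  d = 20: μ(20) · d(340/20) = 0 · 2 = 0
  d = 34: μ(34) · d(340/34) = 1 · 4 = 4
  d = 68: μ(68) · d(340/68) = 0 · 2 = 0
  d = 85: μ(85) · d(340/85) = 1 · 3 = 3
  d = 170: μ(170) · d(340/170) = -1 · 2 = -2
  d = 340: μ(340) · d(340/340) = 0 · 1 = 0
Summing: (μ * d)(340) = 12 + -8 + 0 + -6 + 4 + -6 + 0 + 4 + 0 + 3 + -2 + 0 = 1.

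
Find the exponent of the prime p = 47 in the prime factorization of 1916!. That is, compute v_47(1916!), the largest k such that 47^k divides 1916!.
v_47(1916!) = 40

Legendre's formula: v_p(n!) = Σ_{k ≥ 1} ⌊n / p^k⌋. For p = 47, n = 1916, the terms are:
  ⌊1916/47^1⌋ = ⌊1916/47⌋ = 40
(the next term ⌊1916/47^2⌋ = 0, terminating the sum). Summing: v_47(1916!) = 40 = 40.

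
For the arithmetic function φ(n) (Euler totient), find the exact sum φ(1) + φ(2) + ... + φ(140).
Σ_{n ≤ 140} φ(n) = 6000

Compute φ(n) for each 1 ≤ n ≤ 140: φ(1) = 1, φ(2) = 1, φ(3) = 2, φ(4) = 2, φ(5) = 4, φ(6) = 2, φ(7) = 6, φ(8) = 4, φ(9) = 6, φ(10) = 4, φ(11) = 10, φ(12) = 4, φ(13) = 12, φ(14) = 6, φ(15) = 8, φ(16) = 8, φ(17) = 16, φ(18) = 6, φ(19) = 18, φ(20) = 8, φ(21) = 12, φ(22) = 10, φ(23) = 22, φ(24) = 8, φ(25) = 20, φ(26) = 12, φ(27) = 18, φ(28) = 12, φ(29) = 28, φ(30) = 8, φ(31) = 30, φ(32) = 16, φ(33) = 20, φ(34) = 16, φ(35) = 24, φ(36) = 12, φ(37) = 36, φ(38) = 18, φ(39) = 24, φ(40) = 16, φ(41) = 40, φ(42) = 12, φ(43) = 42, φ(44) = 20, φ(45) = 24, φ(46) = 22, φ(47) = 46, φ(48) = 16, φ(49) = 42, φ(50) = 20, φ(51) = 32, φ(52) = 24, φ(53) = 52, φ(54) = 18, φ(55) = 40, φ(56) = 24, φ(57) = 36, φ(58) = 28, φ(59) = 58, φ(60) = 16, φ(61) = 60, φ(62) = 30, φ(63) = 36, φ(64) = 32, φ(65) = 48, φ(66) = 20, φ(67) = 66, φ(68) = 32, φ(69) = 44, φ(70) = 24, φ(71) = 70, φ(72) = 24, φ(73) = 72, φ(74) = 36, φ(75) = 40, φ(76) = 36, φ(77) = 60, φ(78) = 24, φ(79) = 78, φ(80) = 32, φ(81) = 54, φ(82) = 40, φ(83) = 82, φ(84) = 24, φ(85) = 64, φ(86) = 42, φ(87) = 56, φ(88) = 40, φ(89) = 88, φ(90) = 24, φ(91) = 72, φ(92) = 44, φ(93) = 60, φ(94) = 46, φ(95) = 72, φ(96) = 32, φ(97) = 96, φ(98) = 42, φ(99) = 60, φ(100) = 40, φ(101) = 100, φ(102) = 32, φ(103) = 102, φ(104) = 48, φ(105) = 48, φ(106) = 52, φ(107) = 106, φ(108) = 36, φ(109) = 108, φ(110) = 40, φ(111) = 72, φ(112) = 48, φ(113) = 112, φ(114) = 36, φ(115) = 88, φ(116) = 56, φ(117) = 72, φ(118) = 58, φ(119) = 96, φ(120) = 32, φ(121) = 110, φ(122) = 60, φ(123) = 80, φ(124) = 60, φ(125) = 100, φ(126) = 36, φ(127) = 126, φ(128) = 64, φ(129) = 84, φ(130) = 48, φ(131) = 130, φ(132) = 40, φ(133) = 108, φ(134) = 66, φ(135) = 72, φ(136) = 64, φ(137) = 136, φ(138) = 44, φ(139) = 138, φ(140) = 48. Summing all 140 values: 6000. (Average order: Σ_{n ≤ x} φ(n) ~ (3/π²) x². For x = 140, (3/π²)·140² ≈ 5957.69.)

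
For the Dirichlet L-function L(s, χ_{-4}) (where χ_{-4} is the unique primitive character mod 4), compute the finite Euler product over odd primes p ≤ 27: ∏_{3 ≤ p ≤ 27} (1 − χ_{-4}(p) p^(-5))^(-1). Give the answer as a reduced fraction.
∏ = 19221914719363107239019289471588875/19296053991287416836128860852453376

The odd primes p ≤ 27 are [3, 5, 7, 11, 13, 17, 19, 23]. For each, χ(p) = 1 if p ≡ 1 mod 4, χ(p) = −1 if p ≡ 3 mod 4. Taking (1 − χ(p)/p^5)^(-1) = p^5/(p^5 − χ(p)): (1 − (-1)/3^5)^(-1) · (1 − (1)/5^5)^(-1) · (1 − (-1)/7^5)^(-1) · (1 − (-1)/11^5)^(-1) · (1 − (1)/13^5)^(-1) · (1 − (1)/17^5)^(-1) · (1 − (-1)/19^5)^(-1) · (1 − (-1)/23^5)^(-1) = 19221914719363107239019289471588875/19296053991287416836128860852453376.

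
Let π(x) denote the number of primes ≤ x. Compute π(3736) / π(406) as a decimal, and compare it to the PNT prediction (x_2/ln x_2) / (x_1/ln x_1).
π(3736)/π(406) = 521/79 ≈ 6.5949;  PNT prediction ≈ 6.7192.

π(406) = 79 and π(3736) = 521, so π(3736)/π(406) ≈ 6.5949. The PNT-predicted ratio is (3736/ln(3736)) / (406/ln(406)) ≈ 6.7192. The two agree to within a few percent, as expected.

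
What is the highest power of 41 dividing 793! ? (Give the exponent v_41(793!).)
v_41(793!) = 19

Legendre's formula: v_p(n!) = Σ_{k ≥ 1} ⌊n / p^k⌋. For p = 41, n = 793, the terms are:
  ⌊793/41^1⌋ = ⌊793/41⌋ = 19
(the next term ⌊793/41^2⌋ = 0, terminating the sum). Summing: v_41(793!) = 19 = 19.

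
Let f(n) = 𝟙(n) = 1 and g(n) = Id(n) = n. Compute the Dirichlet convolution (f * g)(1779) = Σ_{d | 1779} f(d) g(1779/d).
(𝟙 * Id)(1779) = 2376

Divisors of 1779: [1, 3, 593, 1779]. For each d | 1779:
  d = 1: 𝟙(1) · Id(1779/1) = 1 · 1779 = 1779
  d = 3: 𝟙(3) · Id(1779/3) = 1 · 593 = 593
  d = 593: 𝟙(593) · Id(1779/593) = 1 · 3 = 3
  d = 1779: 𝟙(1779) · Id(1779/1779) = 1 · 1 = 1
Summing: (𝟙 * Id)(1779) = 1779 + 593 + 3 + 1 = 2376.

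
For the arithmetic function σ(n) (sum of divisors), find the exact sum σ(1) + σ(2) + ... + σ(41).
Σ_{n ≤ 41} σ(n) = 1384

Compute σ(n) for each 1 ≤ n ≤ 41: σ(1) = 1, σ(2) = 3, σ(3) = 4, σ(4) = 7, σ(5) = 6, σ(6) = 12, σ(7) = 8, σ(8) = 15, σ(9) = 13, σ(10) = 18, σ(11) = 12, σ(12) = 28, σ(13) = 14, σ(14) = 24, σ(15) = 24, σ(16) = 31, σ(17) = 18, σ(18) = 39, σ(19) = 20, σ(20) = 42, σ(21) = 32, σ(22) = 36, σ(23) = 24, σ(24) = 60, σ(25) = 31, σ(26) = 42, σ(27) = 40, σ(28) = 56, σ(29) = 30, σ(30) = 72, σ(31) = 32, σ(32) = 63, σ(33) = 48, σ(34) = 54, σ(35) = 48, σ(36) = 91, σ(37) = 38, σ(38) = 60, σ(39) = 56, σ(40) = 90, σ(41) = 42. Summing all 41 values: 1384. (Average order: Σ_{n ≤ x} σ(n) ~ (π²/12) x². For x = 41, (π²/12)·41² ≈ 1382.57.)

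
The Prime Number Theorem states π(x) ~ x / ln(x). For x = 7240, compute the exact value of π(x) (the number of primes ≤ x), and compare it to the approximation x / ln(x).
π(7240) = 925;  x/ln(x) ≈ 814.64;  relative error ≈ 11.93%.

Directly count primes up to 7240: π(7240) = 925. The PNT approximation gives 7240/ln(7240) ≈ 7240/8.88738 ≈ 814.64. Relative error (π(x) − x/ln(x)) / π(x) ≈ 11.93%; the approximation is known to undercount slightly (Li(x) is a better estimate).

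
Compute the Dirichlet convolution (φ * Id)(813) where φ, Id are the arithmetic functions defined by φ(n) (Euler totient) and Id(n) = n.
(φ * Id)(813) = 2705

Divisors of 813: [1, 3, 271, 813]. For each d | 813:
  d = 1: φ(1) · Id(813/1) = 1 · 813 = 813
  d = 3: φ(3) · Id(813/3) = 2 · 271 = 542
  d = 271: φ(271) · Id(813/271) = 270 · 3 = 810
  d = 813: φ(813) · Id(813/813) = 540 · 1 = 540
Summing: (φ * Id)(813) = 813 + 542 + 810 + 540 = 2705.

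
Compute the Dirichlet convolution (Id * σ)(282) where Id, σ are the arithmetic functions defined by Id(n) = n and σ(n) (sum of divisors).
(Id * σ)(282) = 3325

Divisors of 282: [1, 2, 3, 6, 47, 94, 141, 282]. For each d | 282:
  d = 1: Id(1) · σ(282/1) = 1 · 576 = 576
  d = 2: Id(2) · σ(282/2) = 2 · 192 = 384
  d = 3: Id(3) · σ(282/3) = 3 · 144 = 432
  d = 6: Id(6) · σ(282/6) = 6 · 48 = 288
  d = 47: Id(47) · σ(282/47) = 47 · 12 = 564
  d = 94: Id(94) · σ(282/94) = 94 · 4 = 376
  d = 141: Id(141) · σ(282/141) = 141 · 3 = 423
  d = 282: Id(282) · σ(282/282) = 282 · 1 = 282
Summing: (Id * σ)(282) = 576 + 384 + 432 + 288 + 564 + 376 + 423 + 282 = 3325.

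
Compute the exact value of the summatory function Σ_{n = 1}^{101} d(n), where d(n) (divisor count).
Σ_{n ≤ 101} d(n) = 484

Compute d(n) for each 1 ≤ n ≤ 101: d(1) = 1, d(2) = 2, d(3) = 2, d(4) = 3, d(5) = 2, d(6) = 4, d(7) = 2, d(8) = 4, d(9) = 3, d(10) = 4, d(11) = 2, d(12) = 6, d(13) = 2, d(14) = 4, d(15) = 4, d(16) = 5, d(17) = 2, d(18) = 6, d(19) = 2, d(20) = 6, d(21) = 4, d(22) = 4, d(23) = 2, d(24) = 8, d(25) = 3, d(26) = 4, d(27) = 4, d(28) = 6, d(29) = 2, d(30) = 8, d(31) = 2, d(32) = 6, d(33) = 4, d(34) = 4, d(35) = 4, d(36) = 9, d(37) = 2, d(38) = 4, d(39) = 4, d(40) = 8, d(41) = 2, d(42) = 8, d(43) = 2, d(44) = 6, d(45) = 6, d(46) = 4, d(47) = 2, d(48) = 10, d(49) = 3, d(50) = 6, d(51) = 4, d(52) = 6, d(53) = 2, d(54) = 8, d(55) = 4, d(56) = 8, d(57) = 4, d(58) = 4, d(59) = 2, d(60) = 12, d(61) = 2, d(62) = 4, d(63) = 6, d(64) = 7, d(65) = 4, d(66) = 8, d(67) = 2, d(68) = 6, d(69) = 4, d(70) = 8, d(71) = 2, d(72) = 12, d(73) = 2, d(74) = 4, d(75) = 6, d(76) = 6, d(77) = 4, d(78) = 8, d(79) = 2, d(80) = 10, d(81) = 5, d(82) = 4, d(83) = 2, d(84) = 12, d(85) = 4, d(86) = 4, d(87) = 4, d(88) = 8, d(89) = 2, d(90) = 12, d(91) = 4, d(92) = 6, d(93) = 4, d(94) = 4, d(95) = 4, d(96) = 12, d(97) = 2, d(98) = 6, d(99) = 6, d(100) = 9, d(101) = 2. Summing all 101 values: 484. (Dirichlet's divisor formula: Σ_{n ≤ x} d(n) = x ln(x) + (2γ − 1) x + O(√x). For x = 101, the asymptotic estimate is ≈ 481.72.)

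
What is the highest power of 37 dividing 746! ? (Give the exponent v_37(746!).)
v_37(746!) = 20

Legendre's formula: v_p(n!) = Σ_{k ≥ 1} ⌊n / p^k⌋. For p = 37, n = 746, the terms are:
  ⌊746/37^1⌋ = ⌊746/37⌋ = 20
(the next term ⌊746/37^2⌋ = 0, terminating the sum). Summing: v_37(746!) = 20 = 20.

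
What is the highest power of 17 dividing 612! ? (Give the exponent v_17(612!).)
v_17(612!) = 38

Legendre's formula: v_p(n!) = Σ_{k ≥ 1} ⌊n / p^k⌋. For p = 17, n = 612, the terms are:
  ⌊612/17^1⌋ = ⌊612/17⌋ = 36
  ⌊612/17^2⌋ = ⌊612/289⌋ = 2
(the next term ⌊612/17^3⌋ = 0, terminating the sum). Summing: v_17(612!) = 36 + 2 = 38.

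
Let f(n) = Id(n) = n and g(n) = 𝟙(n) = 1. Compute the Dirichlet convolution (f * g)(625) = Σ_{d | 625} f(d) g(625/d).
(Id * 𝟙)(625) = 781

Divisors of 625: [1, 5, 25, 125, 625]. For each d | 625:
  d = 1: Id(1) · 𝟙(625/1) = 1 · 1 = 1
  d = 5: Id(5) · 𝟙(625/5) = 5 · 1 = 5
  d = 25: Id(25) · 𝟙(625/25) = 25 · 1 = 25
  d = 125: Id(125) · 𝟙(625/125) = 125 · 1 = 125
  d = 625: Id(625) · 𝟙(625/625) = 625 · 1 = 625
Summing: (Id * 𝟙)(625) = 1 + 5 + 25 + 125 + 625 = 781.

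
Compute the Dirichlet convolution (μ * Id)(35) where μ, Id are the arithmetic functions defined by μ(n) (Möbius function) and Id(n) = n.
(μ * Id)(35) = 24

Divisors of 35: [1, 5, 7, 35]. For each d | 35:
  d = 1: μ(1) · Id(35/1) = 1 · 35 = 35
  d = 5: μ(5) · Id(35/5) = -1 · 7 = -7
  d = 7: μ(7) · Id(35/7) = -1 · 5 = -5
  d = 35: μ(35) · Id(35/35) = 1 · 1 = 1
Summing: (μ * Id)(35) = 35 + -7 + -5 + 1 = 24.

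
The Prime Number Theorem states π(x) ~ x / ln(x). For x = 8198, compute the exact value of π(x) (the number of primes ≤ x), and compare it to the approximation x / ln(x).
π(8198) = 1028;  x/ln(x) ≈ 909.71;  relative error ≈ 11.51%.

Directly count primes up to 8198: π(8198) = 1028. The PNT approximation gives 8198/ln(8198) ≈ 8198/9.01165 ≈ 909.71. Relative error (π(x) − x/ln(x)) / π(x) ≈ 11.51%; the approximation is known to undercount slightly (Li(x) is a better estimate).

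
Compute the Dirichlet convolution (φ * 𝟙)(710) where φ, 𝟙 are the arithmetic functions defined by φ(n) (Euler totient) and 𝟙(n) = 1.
(φ * 𝟙)(710) = 710

Divisors of 710: [1, 2, 5, 10, 71, 142, 355, 710]. For each d | 710:
  d = 1: φ(1) · 𝟙(710/1) = 1 · 1 = 1
  d = 2: φ(2) · 𝟙(710/2) = 1 · 1 = 1
  d = 5: φ(5) · 𝟙(710/5) = 4 · 1 = 4
  d = 10: φ(10) · 𝟙(710/10) = 4 · 1 = 4
  d = 71: φ(71) · 𝟙(710/71) = 70 · 1 = 70
  d = 142: φ(142) · 𝟙(710/142) = 70 · 1 = 70
  d = 355: φ(355) · 𝟙(710/355) = 280 · 1 = 280
  d = 710: φ(710) · 𝟙(710/710) = 280 · 1 = 280
Summing: (φ * 𝟙)(710) = 1 + 1 + 4 + 4 + 70 + 70 + 280 + 280 = 710.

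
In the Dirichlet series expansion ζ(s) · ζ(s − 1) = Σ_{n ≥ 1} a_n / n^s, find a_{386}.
σ(386) = 582

In the product (Σ m^0/m^s)(Σ k / k^s) = Σ (Σ_{d | n} d) / n^s, the coefficient of 1/n^s is σ(n) = Σ_{d | n} d. For n = 386, divisors are [1, 2, 193, 386]; summing: σ(386) = 582.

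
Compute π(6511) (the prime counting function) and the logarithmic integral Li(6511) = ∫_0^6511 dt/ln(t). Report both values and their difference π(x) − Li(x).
π(6511) = 842;  Li(6511) ≈ 858.88;  π(x) − Li(x) ≈ -16.88.

Direct count of primes ≤ 6511 gives π(6511) = 842. Numerical evaluation of the logarithmic integral gives Li(6511) ≈ 858.88. The difference π(x) − Li(x) ≈ -16.88 is typically negative for small/moderate x (Li(x) overestimates), though Littlewood's theorem shows this sign changes infinitely often.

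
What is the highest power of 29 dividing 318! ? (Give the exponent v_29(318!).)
v_29(318!) = 10

Legendre's formula: v_p(n!) = Σ_{k ≥ 1} ⌊n / p^k⌋. For p = 29, n = 318, the terms are:
  ⌊318/29^1⌋ = ⌊318/29⌋ = 10
(the next term ⌊318/29^2⌋ = 0, terminating the sum). Summing: v_29(318!) = 10 = 10.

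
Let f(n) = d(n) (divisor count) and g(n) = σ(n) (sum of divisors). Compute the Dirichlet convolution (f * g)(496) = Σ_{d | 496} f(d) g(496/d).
(d * σ)(496) = 3366

Divisors of 496: [1, 2, 4, 8, 16, 31, 62, 124, 248, 496]. For each d | 496:
  d = 1: d(1) · σ(496/1) = 1 · 992 = 992
  d = 2: d(2) · σ(496/2) = 2 · 480 = 960
  d = 4: d(4) · σ(496/4) = 3 · 224 = 672
  d = 8: d(8) · σ(496/8) = 4 · 96 = 384
  d = 16: d(16) · σ(496/16) = 5 · 32 = 160
  d = 31: d(31) · σ(496/31) = 2 · 31 = 62
  d = 62: d(62) · σ(496/62) = 4 · 15 = 60
  d = 124: d(124) · σ(496/124) = 6 · 7 = 42
  d = 248: d(248) · σ(496/248) = 8 · 3 = 24
  d = 496: d(496) · σ(496/496) = 10 · 1 = 10
Summing: (d * σ)(496) = 992 + 960 + 672 + 384 + 160 + 62 + 60 + 42 + 24 + 10 = 3366.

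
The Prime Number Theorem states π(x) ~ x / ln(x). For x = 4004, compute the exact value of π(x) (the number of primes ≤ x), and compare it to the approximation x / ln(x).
π(4004) = 552;  x/ln(x) ≈ 482.70;  relative error ≈ 12.55%.

Directly count primes up to 4004: π(4004) = 552. The PNT approximation gives 4004/ln(4004) ≈ 4004/8.29505 ≈ 482.70. Relative error (π(x) − x/ln(x)) / π(x) ≈ 12.55%; the approximation is known to undercount slightly (Li(x) is a better estimate).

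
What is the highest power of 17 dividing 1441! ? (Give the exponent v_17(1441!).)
v_17(1441!) = 88

Legendre's formula: v_p(n!) = Σ_{k ≥ 1} ⌊n / p^k⌋. For p = 17, n = 1441, the terms are:
  ⌊1441/17^1⌋ = ⌊1441/17⌋ = 84
  ⌊1441/17^2⌋ = ⌊1441/289⌋ = 4
(the next term ⌊1441/17^3⌋ = 0, terminating the sum). Summing: v_17(1441!) = 84 + 4 = 88.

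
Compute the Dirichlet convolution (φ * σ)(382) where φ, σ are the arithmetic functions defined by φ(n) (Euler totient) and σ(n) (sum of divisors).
(φ * σ)(382) = 1528

Divisors of 382: [1, 2, 191, 382]. For each d | 382:
  d = 1: φ(1) · σ(382/1) = 1 · 576 = 576
  d = 2: φ(2) · σ(382/2) = 1 · 192 = 192
  d = 191: φ(191) · σ(382/191) = 190 · 3 = 570
  d = 382: φ(382) · σ(382/382) = 190 · 1 = 190
Summing: (φ * σ)(382) = 576 + 192 + 570 + 190 = 1528.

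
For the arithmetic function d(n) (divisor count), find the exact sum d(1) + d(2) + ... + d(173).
Σ_{n ≤ 173} d(n) = 919

Compute d(n) for each 1 ≤ n ≤ 173: d(1) = 1, d(2) = 2, d(3) = 2, d(4) = 3, d(5) = 2, d(6) = 4, d(7) = 2, d(8) = 4, d(9) = 3, d(10) = 4, d(11) = 2, d(12) = 6, d(13) = 2, d(14) = 4, d(15) = 4, d(16) = 5, d(17) = 2, d(18) = 6, d(19) = 2, d(20) = 6, d(21) = 4, d(22) = 4, d(23) = 2, d(24) = 8, d(25) = 3, d(26) = 4, d(27) = 4, d(28) = 6, d(29) = 2, d(30) = 8, d(31) = 2, d(32) = 6, d(33) = 4, d(34) = 4, d(35) = 4, d(36) = 9, d(37) = 2, d(38) = 4, d(39) = 4, d(40) = 8, d(41) = 2, d(42) = 8, d(43) = 2, d(44) = 6, d(45) = 6, d(46) = 4, d(47) = 2, d(48) = 10, d(49) = 3, d(50) = 6, d(51) = 4, d(52) = 6, d(53) = 2, d(54) = 8, d(55) = 4, d(56) = 8, d(57) = 4, d(58) = 4, d(59) = 2, d(60) = 12, d(61) = 2, d(62) = 4, d(63) = 6, d(64) = 7, d(65) = 4, d(66) = 8, d(67) = 2, d(68) = 6, d(69) = 4, d(70) = 8, d(71) = 2, d(72) = 12, d(73) = 2, d(74) = 4, d(75) = 6, d(76) = 6, d(77) = 4, d(78) = 8, d(79) = 2, d(80) = 10, d(81) = 5, d(82) = 4, d(83) = 2, d(84) = 12, d(85) = 4, d(86) = 4, d(87) = 4, d(88) = 8, d(89) = 2, d(90) = 12, d(91) = 4, d(92) = 6, d(93) = 4, d(94) = 4, d(95) = 4, d(96) = 12, d(97) = 2, d(98) = 6, d(99) = 6, d(100) = 9, d(101) = 2, d(102) = 8, d(103) = 2, d(104) = 8, d(105) = 8, d(106) = 4, d(107) = 2, d(108) = 12, d(109) = 2, d(110) = 8, d(111) = 4, d(112) = 10, d(113) = 2, d(114) = 8, d(115) = 4, d(116) = 6, d(117) = 6, d(118) = 4, d(119) = 4, d(120) = 16, d(121) = 3, d(122) = 4, d(123) = 4, d(124) = 6, d(125) = 4, d(126) = 12, d(127) = 2, d(128) = 8, d(129) = 4, d(130) = 8, d(131) = 2, d(132) = 12, d(133) = 4, d(134) = 4, d(135) = 8, d(136) = 8, d(137) = 2, d(138) = 8, d(139) = 2, d(140) = 12, d(141) = 4, d(142) = 4, d(143) = 4, d(144) = 15, d(145) = 4, d(146) = 4, d(147) = 6, d(148) = 6, d(149) = 2, d(150) = 12, d(151) = 2, d(152) = 8, d(153) = 6, d(154) = 8, d(155) = 4, d(156) = 12, d(157) = 2, d(158) = 4, d(159) = 4, d(160) = 12, d(161) = 4, d(162) = 10, d(163) = 2, d(164) = 6, d(165) = 8, d(166) = 4, d(167) = 2, d(168) = 16, d(169) = 3, d(170) = 8, d(171) = 6, d(172) = 6, d(173) = 2. Summing all 173 values: 919. (Dirichlet's divisor formula: Σ_{n ≤ x} d(n) = x ln(x) + (2γ − 1) x + O(√x). For x = 173, the asymptotic estimate is ≈ 918.24.)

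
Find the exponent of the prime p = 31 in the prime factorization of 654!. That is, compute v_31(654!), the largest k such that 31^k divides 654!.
v_31(654!) = 21

Legendre's formula: v_p(n!) = Σ_{k ≥ 1} ⌊n / p^k⌋. For p = 31, n = 654, the terms are:
  ⌊654/31^1⌋ = ⌊654/31⌋ = 21
(the next term ⌊654/31^2⌋ = 0, terminating the sum). Summing: v_31(654!) = 21 = 21.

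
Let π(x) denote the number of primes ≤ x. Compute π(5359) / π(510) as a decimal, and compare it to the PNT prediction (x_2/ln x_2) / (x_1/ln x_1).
π(5359)/π(510) = 708/97 ≈ 7.2990;  PNT prediction ≈ 7.6294.

π(510) = 97 and π(5359) = 708, so π(5359)/π(510) ≈ 7.2990. The PNT-predicted ratio is (5359/ln(5359)) / (510/ln(510)) ≈ 7.6294. The two agree to within a few percent, as expected.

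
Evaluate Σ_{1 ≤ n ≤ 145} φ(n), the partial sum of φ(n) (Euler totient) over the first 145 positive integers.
Σ_{n ≤ 145} φ(n) = 6442

Compute φ(n) for each 1 ≤ n ≤ 145: φ(1) = 1, φ(2) = 1, φ(3) = 2, φ(4) = 2, φ(5) = 4, φ(6) = 2, φ(7) = 6, φ(8) = 4, φ(9) = 6, φ(10) = 4, φ(11) = 10, φ(12) = 4, φ(13) = 12, φ(14) = 6, φ(15) = 8, φ(16) = 8, φ(17) = 16, φ(18) = 6, φ(19) = 18, φ(20) = 8, φ(21) = 12, φ(22) = 10, φ(23) = 22, φ(24) = 8, φ(25) = 20, φ(26) = 12, φ(27) = 18, φ(28) = 12, φ(29) = 28, φ(30) = 8, φ(31) = 30, φ(32) = 16, φ(33) = 20, φ(34) = 16, φ(35) = 24, φ(36) = 12, φ(37) = 36, φ(38) = 18, φ(39) = 24, φ(40) = 16, φ(41) = 40, φ(42) = 12, φ(43) = 42, φ(44) = 20, φ(45) = 24, φ(46) = 22, φ(47) = 46, φ(48) = 16, φ(49) = 42, φ(50) = 20, φ(51) = 32, φ(52) = 24, φ(53) = 52, φ(54) = 18, φ(55) = 40, φ(56) = 24, φ(57) = 36, φ(58) = 28, φ(59) = 58, φ(60) = 16, φ(61) = 60, φ(62) = 30, φ(63) = 36, φ(64) = 32, φ(65) = 48, φ(66) = 20, φ(67) = 66, φ(68) = 32, φ(69) = 44, φ(70) = 24, φ(71) = 70, φ(72) = 24, φ(73) = 72, φ(74) = 36, φ(75) = 40, φ(76) = 36, φ(77) = 60, φ(78) = 24, φ(79) = 78, φ(80) = 32, φ(81) = 54, φ(82) = 40, φ(83) = 82, φ(84) = 24, φ(85) = 64, φ(86) = 42, φ(87) = 56, φ(88) = 40, φ(89) = 88, φ(90) = 24, φ(91) = 72, φ(92) = 44, φ(93) = 60, φ(94) = 46, φ(95) = 72, φ(96) = 32, φ(97) = 96, φ(98) = 42, φ(99) = 60, φ(100) = 40, φ(101) = 100, φ(102) = 32, φ(103) = 102, φ(104) = 48, φ(105) = 48, φ(106) = 52, φ(107) = 106, φ(108) = 36, φ(109) = 108, φ(110) = 40, φ(111) = 72, φ(112) = 48, φ(113) = 112, φ(114) = 36, φ(115) = 88, φ(116) = 56, φ(117) = 72, φ(118) = 58, φ(119) = 96, φ(120) = 32, φ(121) = 110, φ(122) = 60, φ(123) = 80, φ(124) = 60, φ(125) = 100, φ(126) = 36, φ(127) = 126, φ(128) = 64, φ(129) = 84, φ(130) = 48, φ(131) = 130, φ(132) = 40, φ(133) = 108, φ(134) = 66, φ(135) = 72, φ(136) = 64, φ(137) = 136, φ(138) = 44, φ(139) = 138, φ(140) = 48, φ(141) = 92, φ(142) = 70, φ(143) = 120, φ(144) = 48, φ(145) = 112. Summing all 145 values: 6442. (Average order: Σ_{n ≤ x} φ(n) ~ (3/π²) x². For x = 145, (3/π²)·145² ≈ 6390.83.)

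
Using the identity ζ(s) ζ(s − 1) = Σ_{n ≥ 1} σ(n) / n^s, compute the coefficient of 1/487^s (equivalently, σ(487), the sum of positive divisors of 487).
σ(487) = 488

In the product (Σ m^0/m^s)(Σ k / k^s) = Σ (Σ_{d | n} d) / n^s, the coefficient of 1/n^s is σ(n) = Σ_{d | n} d. For n = 487, divisors are [1, 487]; summing: σ(487) = 488.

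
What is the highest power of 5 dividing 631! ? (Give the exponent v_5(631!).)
v_5(631!) = 157

Legendre's formula: v_p(n!) = Σ_{k ≥ 1} ⌊n / p^k⌋. For p = 5, n = 631, the terms are:
  ⌊631/5^1⌋ = ⌊631/5⌋ = 126
  ⌊631/5^2⌋ = ⌊631/25⌋ = 25
  ⌊631/5^3⌋ = ⌊631/125⌋ = 5
  ⌊631/5^4⌋ = ⌊631/625⌋ = 1
(the next term ⌊631/5^5⌋ = 0, terminating the sum). Summing: v_5(631!) = 126 + 25 + 5 + 1 = 157.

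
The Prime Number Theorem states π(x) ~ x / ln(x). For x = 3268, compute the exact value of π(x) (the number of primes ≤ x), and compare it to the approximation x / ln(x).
π(3268) = 461;  x/ln(x) ≈ 403.86;  relative error ≈ 12.40%.

Directly count primes up to 3268: π(3268) = 461. The PNT approximation gives 3268/ln(3268) ≈ 3268/8.09193 ≈ 403.86. Relative error (π(x) − x/ln(x)) / π(x) ≈ 12.40%; the approximation is known to undercount slightly (Li(x) is a better estimate).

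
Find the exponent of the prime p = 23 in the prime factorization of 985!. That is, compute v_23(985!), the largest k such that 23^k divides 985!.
v_23(985!) = 43

Legendre's formula: v_p(n!) = Σ_{k ≥ 1} ⌊n / p^k⌋. For p = 23, n = 985, the terms are:
  ⌊985/23^1⌋ = ⌊985/23⌋ = 42
  ⌊985/23^2⌋ = ⌊985/529⌋ = 1
(the next term ⌊985/23^3⌋ = 0, terminating the sum). Summing: v_23(985!) = 42 + 1 = 43.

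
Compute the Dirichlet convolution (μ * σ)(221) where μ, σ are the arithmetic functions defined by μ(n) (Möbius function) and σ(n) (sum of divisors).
(μ * σ)(221) = 221

Divisors of 221: [1, 13, 17, 221]. For each d | 221:
  d = 1: μ(1) · σ(221/1) = 1 · 252 = 252
  d = 13: μ(13) · σ(221/13) = -1 · 18 = -18
  d = 17: μ(17) · σ(221/17) = -1 · 14 = -14
  d = 221: μ(221) · σ(221/221) = 1 · 1 = 1
Summing: (μ * σ)(221) = 252 + -18 + -14 + 1 = 221.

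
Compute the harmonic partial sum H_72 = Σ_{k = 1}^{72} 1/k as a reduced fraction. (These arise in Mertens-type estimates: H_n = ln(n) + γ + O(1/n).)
H_72 = 9112469359293533278712889630349/1874681189225708508850515710400

Direct summation: H_72 = 1 + 1/2 + ... + 1/72. The least common denominator is lcm(1, ..., 72) = 5624043567677125526551547131200; over this denominator the numerator is 5624043567677125526551547131200 + 2812021783838562763275773565600 + 1874681189225708508850515710400 + 1406010891919281381637886782800 + 1124808713535425105310309426240 + 937340594612854254425257855200 + 803434795382446503793078161600 + 703005445959640690818943391400 + 624893729741902836283505236800 + 562404356767712552655154713120 + 511276687970647775141049739200 + 468670297306427127212628927600 + 432618735975163502042426702400 + 401717397691223251896539080800 + 374936237845141701770103142080 + 351502722979820345409471695700 + 330826092216301501561855713600 + 312446864870951418141752618400 + 296002293035638185607976164800 + 281202178383856276327577356560 + 267811598460815501264359387200 + 255638343985323887570524869600 + 244523633377266327241371614400 + 234335148653213563606314463800 + 224961742707085021062061885248 + 216309367987581751021213351200 + 208297909913967612094501745600 + 200858698845611625948269540400 + 193932536816452604363846452800 + 187468118922570850885051571040 + 181420760247649210533920875200 + 175751361489910172704735847850 + 170425562656882591713683246400 + 165413046108150750780927856800 + 160686959076489300758615632320 + 156223432435475709070876309200 + 152001177504787176393285057600 + 148001146517819092803988082400 + 144206245325054500680808900800 + 140601089191928138163788678280 + 137171794333588427476867003200 + 133905799230407750632179693600 + 130791710876212221547710398400 + 127819171992661943785262434800 + 124978745948380567256701047360 + 122261816688633163620685807200 + 119660501439938840990458449600 + 117167574326606781803157231900 + 114776399340349500541868308800 + 112480871353542510531030942624 + 110275364072100500520618571200 + 108154683993790875510606675600 + 106114029578813689180217870400 + 104148954956983806047250872800 + 102255337594129555028209947840 + 100429349422805812974134770200 + 98667431011879395202658721600 + 96966268408226302181923226400 + 95322772333510602144941476800 + 93734059461285425442525785520 + 92197435535690582402484379200 + 90710380123824605266960437600 + 89270532820271833754786462400 + 87875680744955086352367923925 + 86523747195032700408485340480 + 85212781328441295856841623200 + 83940948771300380993306673600 + 82706523054075375390463928400 + 81507877792422109080457204800 + 80343479538244650379307816160 + 79211881234889091923261227200 + 78111716217737854535438154600 = 27337408077880599836138668891047, so H_72 = 27337408077880599836138668891047/5624043567677125526551547131200; reducing by gcd(27337408077880599836138668891047, 5624043567677125526551547131200) = 3 gives 9112469359293533278712889630349/1874681189225708508850515710400 ≈ 4.86081. (The PNT-adjacent estimate ln(72) + γ ≈ 4.85388 matches within O(1/n).)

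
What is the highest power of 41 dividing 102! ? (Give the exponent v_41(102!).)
v_41(102!) = 2

Legendre's formula: v_p(n!) = Σ_{k ≥ 1} ⌊n / p^k⌋. For p = 41, n = 102, the terms are:
  ⌊102/41^1⌋ = ⌊102/41⌋ = 2
(the next term ⌊102/41^2⌋ = 0, terminating the sum). Summing: v_41(102!) = 2 = 2.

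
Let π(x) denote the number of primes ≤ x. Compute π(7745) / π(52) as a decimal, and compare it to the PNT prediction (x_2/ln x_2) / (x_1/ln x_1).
π(7745)/π(52) = 982/15 ≈ 65.4667;  PNT prediction ≈ 65.7197.

π(52) = 15 and π(7745) = 982, so π(7745)/π(52) ≈ 65.4667. The PNT-predicted ratio is (7745/ln(7745)) / (52/ln(52)) ≈ 65.7197. The two agree to within a few percent, as expected.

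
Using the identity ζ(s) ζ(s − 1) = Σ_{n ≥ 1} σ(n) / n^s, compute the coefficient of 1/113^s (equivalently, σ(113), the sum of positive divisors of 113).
σ(113) = 114

In the product (Σ m^0/m^s)(Σ k / k^s) = Σ (Σ_{d | n} d) / n^s, the coefficient of 1/n^s is σ(n) = Σ_{d | n} d. For n = 113, divisors are [1, 113]; summing: σ(113) = 114.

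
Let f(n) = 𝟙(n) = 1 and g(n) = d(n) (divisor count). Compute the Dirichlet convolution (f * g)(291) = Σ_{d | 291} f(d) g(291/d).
(𝟙 * d)(291) = 9

Divisors of 291: [1, 3, 97, 291]. For each d | 291:
  d = 1: 𝟙(1) · d(291/1) = 1 · 4 = 4
  d = 3: 𝟙(3) · d(291/3) = 1 · 2 = 2
  d = 97: 𝟙(97) · d(291/97) = 1 · 2 = 2
  d = 291: 𝟙(291) · d(291/291) = 1 · 1 = 1
Summing: (𝟙 * d)(291) = 4 + 2 + 2 + 1 = 9.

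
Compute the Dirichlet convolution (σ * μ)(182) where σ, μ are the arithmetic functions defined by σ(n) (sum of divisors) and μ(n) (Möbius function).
(σ * μ)(182) = 182

Divisors of 182: [1, 2, 7, 13, 14, 26, 91, 182]. For each d | 182:
  d = 1: σ(1) · μ(182/1) = 1 · -1 = -1
  d = 2: σ(2) · μ(182/2) = 3 · 1 = 3
  d = 7: σ(7) · μ(182/7) = 8 · 1 = 8
  d = 13: σ(13) · μ(182/13) = 14 · 1 = 14
  d = 14: σ(14) · μ(182/14) = 24 · -1 = -24
  d = 26: σ(26) · μ(182/26) = 42 · -1 = -42
  d = 91: σ(91) · μ(182/91) = 112 · -1 = -112
  d = 182: σ(182) · μ(182/182) = 336 · 1 = 336
Summing: (σ * μ)(182) = -1 + 3 + 8 + 14 + -24 + -42 + -112 + 336 = 182.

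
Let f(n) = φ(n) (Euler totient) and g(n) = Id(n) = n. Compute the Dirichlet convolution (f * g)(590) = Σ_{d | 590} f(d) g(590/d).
(φ * Id)(590) = 3159

Divisors of 590: [1, 2, 5, 10, 59, 118, 295, 590]. For each d | 590:
  d = 1: φ(1) · Id(590/1) = 1 · 590 = 590
  d = 2: φ(2) · Id(590/2) = 1 · 295 = 295
  d = 5: φ(5) · Id(590/5) = 4 · 118 = 472
  d = 10: φ(10) · Id(590/10) = 4 · 59 = 236
  d = 59: φ(59) · Id(590/59) = 58 · 10 = 580
  d = 118: φ(118) · Id(590/118) = 58 · 5 = 290
  d = 295: φ(295) · Id(590/295) = 232 · 2 = 464
  d = 590: φ(590) · Id(590/590) = 232 · 1 = 232
Summing: (φ * Id)(590) = 590 + 295 + 472 + 236 + 580 + 290 + 464 + 232 = 3159.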